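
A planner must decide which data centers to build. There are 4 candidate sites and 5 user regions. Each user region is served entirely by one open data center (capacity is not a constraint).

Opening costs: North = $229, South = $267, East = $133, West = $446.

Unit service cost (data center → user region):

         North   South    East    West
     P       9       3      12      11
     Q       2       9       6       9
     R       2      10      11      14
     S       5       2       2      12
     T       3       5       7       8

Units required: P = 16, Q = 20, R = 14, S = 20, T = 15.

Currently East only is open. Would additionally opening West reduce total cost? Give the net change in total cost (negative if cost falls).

No — net change +430 (cost rises by 430).

Current service cost with {East}: 611.
Adding West: each user region re-picks its cheapest; new service cost 595, saving 16.
Extra fixed cost: 446. Net change = 446 − 16 = 430.
(Totals: 744 → 1174.)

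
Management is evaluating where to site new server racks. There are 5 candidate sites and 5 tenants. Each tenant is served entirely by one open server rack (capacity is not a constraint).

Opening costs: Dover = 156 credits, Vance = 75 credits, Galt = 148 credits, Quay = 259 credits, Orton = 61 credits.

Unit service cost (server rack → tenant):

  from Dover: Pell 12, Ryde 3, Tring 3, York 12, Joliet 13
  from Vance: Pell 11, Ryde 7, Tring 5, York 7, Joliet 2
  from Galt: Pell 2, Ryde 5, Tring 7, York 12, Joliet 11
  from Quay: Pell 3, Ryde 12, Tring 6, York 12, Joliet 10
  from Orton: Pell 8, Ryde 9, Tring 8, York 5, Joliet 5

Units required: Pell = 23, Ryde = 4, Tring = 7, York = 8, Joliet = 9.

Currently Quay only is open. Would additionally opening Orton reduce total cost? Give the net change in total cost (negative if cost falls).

Current service cost with {Quay}: 345.
Adding Orton: each tenant re-picks its cheapest; new service cost 232, saving 113.
Extra fixed cost: 61. Net change = 61 − 113 = -52.
(Totals: 604 → 552.)

Yes — net change −52 (cost falls by 52).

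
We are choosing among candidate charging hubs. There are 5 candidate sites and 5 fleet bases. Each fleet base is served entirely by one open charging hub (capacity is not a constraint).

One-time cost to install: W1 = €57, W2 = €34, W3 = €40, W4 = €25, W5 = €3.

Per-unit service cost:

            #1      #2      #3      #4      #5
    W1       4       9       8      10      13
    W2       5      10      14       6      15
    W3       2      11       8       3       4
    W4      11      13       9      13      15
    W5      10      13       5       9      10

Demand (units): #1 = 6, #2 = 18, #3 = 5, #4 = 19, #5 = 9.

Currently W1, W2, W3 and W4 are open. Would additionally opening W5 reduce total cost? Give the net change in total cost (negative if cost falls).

Current service cost with {W1, W2, W3, W4}: 307.
Adding W5: each fleet base re-picks its cheapest; new service cost 292, saving 15.
Extra fixed cost: 3. Net change = 3 − 15 = -12.
(Totals: 463 → 451.)

Yes — net change −12 (cost falls by 12).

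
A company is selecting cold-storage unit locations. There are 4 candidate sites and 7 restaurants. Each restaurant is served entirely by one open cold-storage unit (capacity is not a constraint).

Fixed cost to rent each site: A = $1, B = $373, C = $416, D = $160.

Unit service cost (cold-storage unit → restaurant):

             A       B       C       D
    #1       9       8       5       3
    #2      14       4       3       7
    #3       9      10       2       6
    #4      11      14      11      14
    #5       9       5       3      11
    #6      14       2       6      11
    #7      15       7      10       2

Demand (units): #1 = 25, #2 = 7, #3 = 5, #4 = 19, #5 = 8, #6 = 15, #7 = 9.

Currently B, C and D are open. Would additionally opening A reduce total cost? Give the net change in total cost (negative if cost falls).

Current service cost with {B, C, D}: 387.
Adding A: each restaurant re-picks its cheapest; new service cost 387, saving 0.
Extra fixed cost: 1. Net change = 1 − 0 = 1.
(Totals: 1336 → 1337.)

No — net change +1 (cost rises by 1).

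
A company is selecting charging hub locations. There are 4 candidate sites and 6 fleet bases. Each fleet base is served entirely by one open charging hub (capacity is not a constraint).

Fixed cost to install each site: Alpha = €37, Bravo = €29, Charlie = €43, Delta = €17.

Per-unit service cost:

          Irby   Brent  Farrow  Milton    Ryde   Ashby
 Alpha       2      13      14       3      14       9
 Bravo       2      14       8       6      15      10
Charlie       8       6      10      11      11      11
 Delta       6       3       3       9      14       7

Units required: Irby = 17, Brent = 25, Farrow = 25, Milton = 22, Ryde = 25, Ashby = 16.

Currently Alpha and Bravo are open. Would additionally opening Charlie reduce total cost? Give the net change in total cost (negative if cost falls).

Current service cost with {Alpha, Bravo}: 1119.
Adding Charlie: each fleet base re-picks its cheapest; new service cost 869, saving 250.
Extra fixed cost: 43. Net change = 43 − 250 = -207.
(Totals: 1185 → 978.)

Yes — net change −207 (cost falls by 207).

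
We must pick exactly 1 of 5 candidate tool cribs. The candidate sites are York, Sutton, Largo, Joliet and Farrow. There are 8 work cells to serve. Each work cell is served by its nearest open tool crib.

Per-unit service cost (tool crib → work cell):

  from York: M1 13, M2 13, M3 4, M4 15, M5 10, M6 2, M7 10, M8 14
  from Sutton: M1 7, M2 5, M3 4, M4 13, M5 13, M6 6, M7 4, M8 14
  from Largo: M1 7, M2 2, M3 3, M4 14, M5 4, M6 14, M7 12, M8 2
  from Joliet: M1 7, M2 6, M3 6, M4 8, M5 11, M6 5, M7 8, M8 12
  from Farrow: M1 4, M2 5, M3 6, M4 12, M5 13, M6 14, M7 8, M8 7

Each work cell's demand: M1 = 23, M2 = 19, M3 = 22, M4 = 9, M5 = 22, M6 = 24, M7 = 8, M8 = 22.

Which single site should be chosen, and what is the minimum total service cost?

Choose Largo only; total service cost 955.

With exactly 1 open, each work cell uses its cheapest among the chosen.
{Largo}: M1→Largo 7·23=161, M2→Largo 2·19=38, M3→Largo 3·22=66, M4→Largo 14·9=126, M5→Largo 4·22=88, M6→Largo 14·24=336, M7→Largo 12·8=96, M8→Largo 2·22=44. Service cost 955.
{Joliet}: service cost 1169
{Sutton}: service cost 1231
Among all 5 size-1 choices, {Largo} is lowest.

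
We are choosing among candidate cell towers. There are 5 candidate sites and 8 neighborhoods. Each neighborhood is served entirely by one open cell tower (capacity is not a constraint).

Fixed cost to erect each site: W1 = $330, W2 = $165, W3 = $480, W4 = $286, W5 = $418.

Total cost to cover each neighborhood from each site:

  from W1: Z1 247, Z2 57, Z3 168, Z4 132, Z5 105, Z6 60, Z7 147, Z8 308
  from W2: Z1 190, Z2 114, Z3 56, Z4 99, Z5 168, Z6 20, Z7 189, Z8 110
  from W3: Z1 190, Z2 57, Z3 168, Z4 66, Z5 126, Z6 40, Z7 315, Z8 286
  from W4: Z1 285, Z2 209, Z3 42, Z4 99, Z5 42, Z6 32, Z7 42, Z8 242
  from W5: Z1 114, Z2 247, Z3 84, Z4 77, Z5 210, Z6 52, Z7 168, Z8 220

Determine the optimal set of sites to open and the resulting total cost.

Open W2 and W4; minimum total cost 1110.

For any fixed open set, each neighborhood goes to its cheapest open site; total = fixed + service.
{W2, W4}: Z1→W2 190, Z2→W2 114, Z3→W4 42, Z4→W2 99, Z5→W4 42, Z6→W2 20, Z7→W4 42, Z8→W2 110. Service 659; fixed 451; total 1110.
{W2}: Z1→W2 190, Z2→W2 114, Z3→W2 56, Z4→W2 99, Z5→W2 168, Z6→W2 20, Z7→W2 189, Z8→W2 110. Service 946; fixed 165; total 1111.
{W1, W2}: Z1→W2 190, Z2→W1 57, Z3→W2 56, Z4→W2 99, Z5→W1 105, Z6→W2 20, Z7→W1 147, Z8→W2 110. Service 784; fixed 495; total 1279.
{W1, W2, W3, W4, W5}: Z1→W5 114, Z2→W1 57, Z3→W4 42, Z4→W3 66, Z5→W4 42, Z6→W2 20, Z7→W4 42, Z8→W2 110. Service 493; fixed 1679; total 2172.
No other subset beats 1110.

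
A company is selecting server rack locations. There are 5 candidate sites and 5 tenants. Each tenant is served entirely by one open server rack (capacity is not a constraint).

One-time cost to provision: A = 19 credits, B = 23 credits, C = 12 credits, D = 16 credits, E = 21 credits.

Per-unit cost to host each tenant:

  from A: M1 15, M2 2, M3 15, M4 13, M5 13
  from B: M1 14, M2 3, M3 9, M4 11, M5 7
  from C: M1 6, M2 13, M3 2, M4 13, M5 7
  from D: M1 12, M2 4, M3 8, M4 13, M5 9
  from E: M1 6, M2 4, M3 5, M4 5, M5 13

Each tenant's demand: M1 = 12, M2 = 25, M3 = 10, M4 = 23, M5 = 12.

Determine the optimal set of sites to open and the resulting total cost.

For any fixed open set, each tenant goes to its cheapest open site; total = fixed + service.
{A, C, E}: M1→C 6·12=72, M2→A 2·25=50, M3→C 2·10=20, M4→E 5·23=115, M5→C 7·12=84. Service 341; fixed 52; total 393.
{A, C, D, E}: M1→C 6·12=72, M2→A 2·25=50, M3→C 2·10=20, M4→E 5·23=115, M5→C 7·12=84. Service 341; fixed 68; total 409.
{A, B, C, E}: service 341 + fixed 75 = 416
{A, B, C, D, E}: service 341 + fixed 91 = 432
No other subset beats 393.

Open A, C and E; minimum total cost 393.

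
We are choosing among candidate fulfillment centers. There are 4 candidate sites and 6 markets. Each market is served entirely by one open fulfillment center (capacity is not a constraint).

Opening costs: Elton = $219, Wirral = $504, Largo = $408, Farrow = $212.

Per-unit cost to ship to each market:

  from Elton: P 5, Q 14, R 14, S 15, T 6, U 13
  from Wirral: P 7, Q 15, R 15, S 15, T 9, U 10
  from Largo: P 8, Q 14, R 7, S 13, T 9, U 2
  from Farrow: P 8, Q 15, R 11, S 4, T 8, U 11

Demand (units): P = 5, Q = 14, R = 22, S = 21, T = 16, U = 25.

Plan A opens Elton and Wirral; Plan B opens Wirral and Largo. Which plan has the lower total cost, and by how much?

Plan A: {Elton, Wirral}: P→Elton 5·5=25, Q→Elton 14·14=196, R→Elton 14·22=308, S→Elton 15·21=315, T→Elton 6·16=96, U→Wirral 10·25=250. Service 1190; fixed 723; total 1913.
Plan B: {Wirral, Largo}: P→Wirral 7·5=35, Q→Largo 14·14=196, R→Largo 7·22=154, S→Largo 13·21=273, T→Wirral 9·16=144, U→Largo 2·25=50. Service 852; fixed 912; total 1764.
Difference: |1913 − 1764| = 149.

Plan B is cheaper by 149.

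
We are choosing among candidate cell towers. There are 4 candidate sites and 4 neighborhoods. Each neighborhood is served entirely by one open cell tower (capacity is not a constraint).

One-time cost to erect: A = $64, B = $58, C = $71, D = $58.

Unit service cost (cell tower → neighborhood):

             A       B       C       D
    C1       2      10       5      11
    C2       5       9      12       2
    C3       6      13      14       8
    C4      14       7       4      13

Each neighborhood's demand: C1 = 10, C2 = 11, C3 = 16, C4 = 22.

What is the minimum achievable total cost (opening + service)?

For any fixed open set, each neighborhood goes to its cheapest open site; total = fixed + service.
{A, C}: C1→A 2·10=20, C2→A 5·11=55, C3→A 6·16=96, C4→C 4·22=88. Service 259; fixed 135; total 394.
{C, D}: service 288 + fixed 129 = 417
{A, C, D}: C1→A 2·10=20, C2→D 2·11=22, C3→A 6·16=96, C4→C 4·22=88. Service 226; fixed 193; total 419.
{A, B, C, D}: service 226 + fixed 251 = 477
No other subset beats 394.

Minimum total cost: 394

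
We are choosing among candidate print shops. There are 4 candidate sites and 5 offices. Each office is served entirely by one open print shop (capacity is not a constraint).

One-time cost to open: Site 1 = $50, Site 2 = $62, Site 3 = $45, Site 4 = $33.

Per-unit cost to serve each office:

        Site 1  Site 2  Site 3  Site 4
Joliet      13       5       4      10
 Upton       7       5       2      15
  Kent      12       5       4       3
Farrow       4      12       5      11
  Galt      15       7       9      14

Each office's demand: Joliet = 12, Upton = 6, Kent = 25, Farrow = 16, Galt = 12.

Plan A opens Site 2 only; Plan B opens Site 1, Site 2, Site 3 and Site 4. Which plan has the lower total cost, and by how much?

Plan B is cheaper by 80.

Plan A: {Site 2}: Joliet→Site 2 5·12=60, Upton→Site 2 5·6=30, Kent→Site 2 5·25=125, Farrow→Site 2 12·16=192, Galt→Site 2 7·12=84. Service 491; fixed 62; total 553.
Plan B: {Site 1, Site 2, Site 3, Site 4}: Joliet→Site 3 4·12=48, Upton→Site 3 2·6=12, Kent→Site 4 3·25=75, Farrow→Site 1 4·16=64, Galt→Site 2 7·12=84. Service 283; fixed 190; total 473.
Difference: |553 − 473| = 80.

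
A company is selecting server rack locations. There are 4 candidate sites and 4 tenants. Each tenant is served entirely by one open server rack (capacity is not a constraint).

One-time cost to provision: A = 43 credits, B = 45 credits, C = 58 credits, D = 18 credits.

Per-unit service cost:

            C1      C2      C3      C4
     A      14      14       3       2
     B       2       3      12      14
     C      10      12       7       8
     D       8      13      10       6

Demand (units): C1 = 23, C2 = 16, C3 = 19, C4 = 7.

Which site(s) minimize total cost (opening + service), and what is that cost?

Open A and B; minimum total cost 253.

For any fixed open set, each tenant goes to its cheapest open site; total = fixed + service.
{A, B}: C1→B 2·23=46, C2→B 3·16=48, C3→A 3·19=57, C4→A 2·7=14. Service 165; fixed 88; total 253.
{A, B, D}: service 165 + fixed 106 = 271
{A, B, C}: C1→B 2·23=46, C2→B 3·16=48, C3→A 3·19=57, C4→A 2·7=14. Service 165; fixed 146; total 311.
{A, B, C, D}: C1→B 2·23=46, C2→B 3·16=48, C3→A 3·19=57, C4→A 2·7=14. Service 165; fixed 164; total 329.
(All 15 nonempty subsets were checked; A and B is lowest.)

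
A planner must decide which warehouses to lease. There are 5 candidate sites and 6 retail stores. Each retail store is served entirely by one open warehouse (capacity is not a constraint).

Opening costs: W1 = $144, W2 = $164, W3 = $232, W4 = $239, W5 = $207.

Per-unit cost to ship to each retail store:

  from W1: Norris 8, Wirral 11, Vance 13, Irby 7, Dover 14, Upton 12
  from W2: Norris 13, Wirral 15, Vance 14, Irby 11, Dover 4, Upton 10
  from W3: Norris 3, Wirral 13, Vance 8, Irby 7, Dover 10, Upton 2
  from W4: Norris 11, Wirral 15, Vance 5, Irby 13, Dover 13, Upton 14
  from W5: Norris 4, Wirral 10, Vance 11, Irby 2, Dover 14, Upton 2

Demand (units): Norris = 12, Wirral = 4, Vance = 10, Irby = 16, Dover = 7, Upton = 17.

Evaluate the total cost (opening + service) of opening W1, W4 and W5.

Total cost: 885

Each retail store is assigned to its cheapest site among the open ones.
{W1, W4, W5}: Norris→W5 4·12=48, Wirral→W5 10·4=40, Vance→W4 5·10=50, Irby→W5 2·16=32, Dover→W4 13·7=91, Upton→W5 2·17=34. Service 295; fixed 590; total 885.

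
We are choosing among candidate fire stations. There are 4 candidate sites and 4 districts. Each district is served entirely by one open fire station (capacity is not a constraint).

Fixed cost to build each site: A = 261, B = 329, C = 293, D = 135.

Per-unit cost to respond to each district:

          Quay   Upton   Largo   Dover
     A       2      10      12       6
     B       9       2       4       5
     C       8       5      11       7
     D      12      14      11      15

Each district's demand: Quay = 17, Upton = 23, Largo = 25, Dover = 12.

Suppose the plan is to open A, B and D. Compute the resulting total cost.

Total cost: 965

Each district is assigned to its cheapest site among the open ones.
{A, B, D}: Quay→A 2·17=34, Upton→B 2·23=46, Largo→B 4·25=100, Dover→B 5·12=60. Service 240; fixed 725; total 965.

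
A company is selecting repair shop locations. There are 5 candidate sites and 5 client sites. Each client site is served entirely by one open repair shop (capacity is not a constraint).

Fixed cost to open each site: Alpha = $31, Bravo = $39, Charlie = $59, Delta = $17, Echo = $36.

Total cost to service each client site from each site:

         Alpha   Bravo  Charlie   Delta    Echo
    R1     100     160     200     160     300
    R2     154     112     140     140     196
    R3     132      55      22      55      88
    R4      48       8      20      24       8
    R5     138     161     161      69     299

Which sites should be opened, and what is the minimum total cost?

Open Alpha, Bravo and Delta; minimum total cost 431.

For any fixed open set, each client site goes to its cheapest open site; total = fixed + service.
{Alpha, Bravo, Delta}: R1→Alpha 100, R2→Bravo 112, R3→Bravo 55, R4→Bravo 8, R5→Delta 69. Service 344; fixed 87; total 431.
{Alpha, Delta}: R1→Alpha 100, R2→Delta 140, R3→Delta 55, R4→Delta 24, R5→Delta 69. Service 388; fixed 48; total 436.
{Alpha, Delta, Echo}: service 372 + fixed 84 = 456
{Alpha, Bravo, Charlie, Delta, Echo}: service 311 + fixed 182 = 493
No other subset beats 431.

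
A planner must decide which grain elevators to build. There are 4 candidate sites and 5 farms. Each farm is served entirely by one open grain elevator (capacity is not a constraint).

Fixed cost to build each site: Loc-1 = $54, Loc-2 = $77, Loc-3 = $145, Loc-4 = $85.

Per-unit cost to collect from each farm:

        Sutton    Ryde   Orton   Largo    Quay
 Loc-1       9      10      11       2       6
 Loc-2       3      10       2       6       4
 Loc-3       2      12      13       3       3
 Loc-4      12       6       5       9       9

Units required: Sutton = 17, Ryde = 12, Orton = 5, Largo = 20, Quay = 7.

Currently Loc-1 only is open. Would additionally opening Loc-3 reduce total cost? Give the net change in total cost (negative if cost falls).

Current service cost with {Loc-1}: 410.
Adding Loc-3: each farm re-picks its cheapest; new service cost 270, saving 140.
Extra fixed cost: 145. Net change = 145 − 140 = 5.
(Totals: 464 → 469.)

No — net change +5 (cost rises by 5).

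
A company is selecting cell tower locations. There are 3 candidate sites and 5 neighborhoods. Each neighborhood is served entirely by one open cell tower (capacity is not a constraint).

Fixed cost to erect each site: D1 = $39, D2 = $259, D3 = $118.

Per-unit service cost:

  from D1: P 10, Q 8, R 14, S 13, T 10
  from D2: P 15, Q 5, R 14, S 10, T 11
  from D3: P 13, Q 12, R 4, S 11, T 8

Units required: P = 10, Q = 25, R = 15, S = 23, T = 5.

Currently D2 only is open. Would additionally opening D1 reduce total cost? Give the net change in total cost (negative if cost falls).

Yes — net change −16 (cost falls by 16).

Current service cost with {D2}: 770.
Adding D1: each neighborhood re-picks its cheapest; new service cost 715, saving 55.
Extra fixed cost: 39. Net change = 39 − 55 = -16.
(Totals: 1029 → 1013.)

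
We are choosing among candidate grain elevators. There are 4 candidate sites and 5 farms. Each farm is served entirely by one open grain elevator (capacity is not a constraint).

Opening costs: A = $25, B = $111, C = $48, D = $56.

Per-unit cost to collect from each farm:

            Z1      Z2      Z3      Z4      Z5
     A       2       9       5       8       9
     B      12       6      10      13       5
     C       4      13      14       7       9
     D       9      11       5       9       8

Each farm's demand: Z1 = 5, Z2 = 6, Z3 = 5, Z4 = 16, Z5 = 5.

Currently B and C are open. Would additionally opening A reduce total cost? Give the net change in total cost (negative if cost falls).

Yes — net change −10 (cost falls by 10).

Current service cost with {B, C}: 243.
Adding A: each farm re-picks its cheapest; new service cost 208, saving 35.
Extra fixed cost: 25. Net change = 25 − 35 = -10.
(Totals: 402 → 392.)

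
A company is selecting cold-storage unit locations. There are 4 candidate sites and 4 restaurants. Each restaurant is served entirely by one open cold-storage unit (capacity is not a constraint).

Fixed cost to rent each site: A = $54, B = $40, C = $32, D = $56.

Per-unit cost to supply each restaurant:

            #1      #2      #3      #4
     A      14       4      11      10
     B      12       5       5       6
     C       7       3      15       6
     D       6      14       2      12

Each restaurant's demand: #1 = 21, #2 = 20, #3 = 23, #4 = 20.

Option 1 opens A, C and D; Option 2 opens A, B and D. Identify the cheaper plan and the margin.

Option 1: {A, C, D}: #1→D 6·21=126, #2→C 3·20=60, #3→D 2·23=46, #4→C 6·20=120. Service 352; fixed 142; total 494.
Option 2: {A, B, D}: #1→D 6·21=126, #2→A 4·20=80, #3→D 2·23=46, #4→B 6·20=120. Service 372; fixed 150; total 522.
Difference: |494 − 522| = 28.

Option 1 is cheaper by 28.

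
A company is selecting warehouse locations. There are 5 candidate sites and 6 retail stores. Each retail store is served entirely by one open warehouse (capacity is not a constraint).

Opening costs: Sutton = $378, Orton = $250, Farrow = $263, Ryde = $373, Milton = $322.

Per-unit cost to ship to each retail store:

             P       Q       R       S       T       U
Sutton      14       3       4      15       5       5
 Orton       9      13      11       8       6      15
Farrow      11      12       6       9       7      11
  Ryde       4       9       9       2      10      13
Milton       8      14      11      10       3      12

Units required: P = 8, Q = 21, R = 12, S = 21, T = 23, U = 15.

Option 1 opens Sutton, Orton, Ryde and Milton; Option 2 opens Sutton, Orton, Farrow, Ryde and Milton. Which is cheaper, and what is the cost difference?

Option 1 is cheaper by 263.

Option 1: {Sutton, Orton, Ryde, Milton}: P→Ryde 4·8=32, Q→Sutton 3·21=63, R→Sutton 4·12=48, S→Ryde 2·21=42, T→Milton 3·23=69, U→Sutton 5·15=75. Service 329; fixed 1323; total 1652.
Option 2: {Sutton, Orton, Farrow, Ryde, Milton}: P→Ryde 4·8=32, Q→Sutton 3·21=63, R→Sutton 4·12=48, S→Ryde 2·21=42, T→Milton 3·23=69, U→Sutton 5·15=75. Service 329; fixed 1586; total 1915.
Difference: |1652 − 1915| = 263.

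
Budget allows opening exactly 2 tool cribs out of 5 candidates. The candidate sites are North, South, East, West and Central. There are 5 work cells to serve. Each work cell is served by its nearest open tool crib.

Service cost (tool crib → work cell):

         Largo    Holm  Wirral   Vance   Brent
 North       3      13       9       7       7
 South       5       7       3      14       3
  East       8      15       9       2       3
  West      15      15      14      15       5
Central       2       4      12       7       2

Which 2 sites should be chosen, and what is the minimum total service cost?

Choose South and Central; total service cost 18.

With exactly 2 open, each work cell uses its cheapest among the chosen.
{South, Central}: Largo→Central 2, Holm→Central 4, Wirral→South 3, Vance→Central 7, Brent→Central 2. Service cost 18.
{East, Central}: service cost 19
{South, East}: service cost 20
Among all 10 size-2 choices, {South, Central} is lowest.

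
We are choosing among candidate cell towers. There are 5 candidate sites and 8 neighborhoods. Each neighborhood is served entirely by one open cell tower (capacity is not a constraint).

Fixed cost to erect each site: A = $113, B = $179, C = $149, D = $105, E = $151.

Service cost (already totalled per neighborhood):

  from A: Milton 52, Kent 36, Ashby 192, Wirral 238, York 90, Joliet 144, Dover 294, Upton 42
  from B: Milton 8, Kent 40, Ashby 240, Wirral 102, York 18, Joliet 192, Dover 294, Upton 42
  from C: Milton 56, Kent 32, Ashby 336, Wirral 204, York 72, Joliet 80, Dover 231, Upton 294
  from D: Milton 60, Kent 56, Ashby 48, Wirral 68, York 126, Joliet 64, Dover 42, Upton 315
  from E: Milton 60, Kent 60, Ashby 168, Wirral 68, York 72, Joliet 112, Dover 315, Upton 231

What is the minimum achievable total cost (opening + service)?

Minimum total cost: 614

For any fixed open set, each neighborhood goes to its cheapest open site; total = fixed + service.
{B, D}: Milton→B 8, Kent→B 40, Ashby→D 48, Wirral→D 68, York→B 18, Joliet→D 64, Dover→D 42, Upton→B 42. Service 330; fixed 284; total 614.
{A, D}: service 442 + fixed 218 = 660
{A, B, D}: service 326 + fixed 397 = 723
{A, B, C, D, E}: service 322 + fixed 697 = 1019
No other subset beats 614.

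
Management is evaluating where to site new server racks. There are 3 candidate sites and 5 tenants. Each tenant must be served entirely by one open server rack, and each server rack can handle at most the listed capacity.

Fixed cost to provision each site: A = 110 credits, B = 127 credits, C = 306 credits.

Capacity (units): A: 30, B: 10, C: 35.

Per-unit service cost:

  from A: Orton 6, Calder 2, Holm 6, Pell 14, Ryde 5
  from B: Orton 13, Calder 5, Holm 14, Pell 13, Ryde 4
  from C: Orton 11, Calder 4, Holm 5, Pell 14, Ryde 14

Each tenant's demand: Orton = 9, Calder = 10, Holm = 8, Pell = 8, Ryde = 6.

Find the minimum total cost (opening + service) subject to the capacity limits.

Minimum total cost: 672

Open {A, C}: Orton→A 6·9=54, Calder→A 2·10=20, Holm→C 5·8=40, Pell→C 14·8=112, Ryde→A 5·6=30.
Loads: A carries 25/30, C carries 16/35. Service 256; fixed 416; total 672.
Next best feasible plan costs 692.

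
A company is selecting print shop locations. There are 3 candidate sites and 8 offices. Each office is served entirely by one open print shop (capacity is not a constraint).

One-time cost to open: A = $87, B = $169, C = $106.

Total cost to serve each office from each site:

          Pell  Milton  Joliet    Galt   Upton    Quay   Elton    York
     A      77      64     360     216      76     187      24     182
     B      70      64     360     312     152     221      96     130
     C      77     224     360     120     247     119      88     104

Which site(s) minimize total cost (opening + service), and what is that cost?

For any fixed open set, each office goes to its cheapest open site; total = fixed + service.
{A, C}: Pell→A 77, Milton→A 64, Joliet→A 360, Galt→C 120, Upton→A 76, Quay→C 119, Elton→A 24, York→C 104. Service 944; fixed 193; total 1137.
{A}: Pell→A 77, Milton→A 64, Joliet→A 360, Galt→A 216, Upton→A 76, Quay→A 187, Elton→A 24, York→A 182. Service 1186; fixed 87; total 1273.
{A, B, C}: service 937 + fixed 362 = 1299
No other subset beats 1137.

Open A and C; minimum total cost 1137.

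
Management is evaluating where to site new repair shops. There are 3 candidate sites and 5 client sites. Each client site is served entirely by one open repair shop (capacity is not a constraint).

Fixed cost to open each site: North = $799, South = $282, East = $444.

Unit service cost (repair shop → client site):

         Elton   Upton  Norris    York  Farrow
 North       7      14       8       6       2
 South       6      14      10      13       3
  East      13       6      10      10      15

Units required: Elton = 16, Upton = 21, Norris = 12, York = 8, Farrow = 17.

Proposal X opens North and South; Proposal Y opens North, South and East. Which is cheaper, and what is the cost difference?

Proposal X: {North, South}: Elton→South 6·16=96, Upton→North 14·21=294, Norris→North 8·12=96, York→North 6·8=48, Farrow→North 2·17=34. Service 568; fixed 1081; total 1649.
Proposal Y: {North, South, East}: Elton→South 6·16=96, Upton→East 6·21=126, Norris→North 8·12=96, York→North 6·8=48, Farrow→North 2·17=34. Service 400; fixed 1525; total 1925.
Difference: |1649 − 1925| = 276.

Proposal X is cheaper by 276.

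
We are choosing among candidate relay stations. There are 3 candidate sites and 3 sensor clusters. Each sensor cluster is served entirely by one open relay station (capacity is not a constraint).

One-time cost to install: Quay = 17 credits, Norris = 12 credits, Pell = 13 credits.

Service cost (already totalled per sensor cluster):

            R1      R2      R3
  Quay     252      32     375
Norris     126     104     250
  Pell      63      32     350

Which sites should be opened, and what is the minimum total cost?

For any fixed open set, each sensor cluster goes to its cheapest open site; total = fixed + service.
{Norris, Pell}: R1→Pell 63, R2→Pell 32, R3→Norris 250. Service 345; fixed 25; total 370.
{Quay, Norris, Pell}: service 345 + fixed 42 = 387
{Quay, Norris}: R1→Norris 126, R2→Quay 32, R3→Norris 250. Service 408; fixed 29; total 437.
{Norris}: service 480 + fixed 12 = 492
(All 7 nonempty subsets were checked; Norris and Pell is lowest.)

Open Norris and Pell; minimum total cost 370.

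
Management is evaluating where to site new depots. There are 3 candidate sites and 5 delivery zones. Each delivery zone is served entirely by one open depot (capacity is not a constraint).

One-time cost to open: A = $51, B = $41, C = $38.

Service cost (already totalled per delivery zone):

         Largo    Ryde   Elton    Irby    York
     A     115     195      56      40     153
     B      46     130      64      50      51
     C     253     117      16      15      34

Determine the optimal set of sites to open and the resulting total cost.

For any fixed open set, each delivery zone goes to its cheapest open site; total = fixed + service.
{B, C}: Largo→B 46, Ryde→C 117, Elton→C 16, Irby→C 15, York→C 34. Service 228; fixed 79; total 307.
{A, B, C}: service 228 + fixed 130 = 358
{B}: Largo→B 46, Ryde→B 130, Elton→B 64, Irby→B 50, York→B 51. Service 341; fixed 41; total 382.
{C}: Largo→C 253, Ryde→C 117, Elton→C 16, Irby→C 15, York→C 34. Service 435; fixed 38; total 473.
No other subset beats 307.

Open B and C; minimum total cost 307.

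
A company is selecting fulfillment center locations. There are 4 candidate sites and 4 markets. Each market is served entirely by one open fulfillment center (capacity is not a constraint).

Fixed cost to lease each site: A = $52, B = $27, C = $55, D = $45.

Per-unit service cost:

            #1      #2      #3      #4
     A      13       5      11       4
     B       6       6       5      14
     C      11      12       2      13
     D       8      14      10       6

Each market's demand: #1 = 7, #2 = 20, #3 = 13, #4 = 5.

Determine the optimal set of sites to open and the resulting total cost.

For any fixed open set, each market goes to its cheapest open site; total = fixed + service.
{A, B}: #1→B 6·7=42, #2→A 5·20=100, #3→B 5·13=65, #4→A 4·5=20. Service 227; fixed 79; total 306.
{A, B, C}: service 188 + fixed 134 = 322
{B}: service 297 + fixed 27 = 324
{A, B, C, D}: #1→B 6·7=42, #2→A 5·20=100, #3→C 2·13=26, #4→A 4·5=20. Service 188; fixed 179; total 367.
(All 15 nonempty subsets were checked; A and B is lowest.)

Open A and B; minimum total cost 306.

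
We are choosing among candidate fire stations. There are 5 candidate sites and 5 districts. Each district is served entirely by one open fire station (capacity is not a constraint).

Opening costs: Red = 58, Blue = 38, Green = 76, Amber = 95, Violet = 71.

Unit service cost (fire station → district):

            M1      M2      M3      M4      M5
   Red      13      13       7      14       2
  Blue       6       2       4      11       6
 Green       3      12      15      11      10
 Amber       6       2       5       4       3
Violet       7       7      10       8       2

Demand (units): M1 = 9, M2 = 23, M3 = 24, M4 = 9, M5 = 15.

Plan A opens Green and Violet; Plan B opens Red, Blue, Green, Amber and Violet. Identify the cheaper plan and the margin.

Plan A: {Green, Violet}: M1→Green 3·9=27, M2→Violet 7·23=161, M3→Violet 10·24=240, M4→Violet 8·9=72, M5→Violet 2·15=30. Service 530; fixed 147; total 677.
Plan B: {Red, Blue, Green, Amber, Violet}: M1→Green 3·9=27, M2→Blue 2·23=46, M3→Blue 4·24=96, M4→Amber 4·9=36, M5→Red 2·15=30. Service 235; fixed 338; total 573.
Difference: |677 − 573| = 104.

Plan B is cheaper by 104.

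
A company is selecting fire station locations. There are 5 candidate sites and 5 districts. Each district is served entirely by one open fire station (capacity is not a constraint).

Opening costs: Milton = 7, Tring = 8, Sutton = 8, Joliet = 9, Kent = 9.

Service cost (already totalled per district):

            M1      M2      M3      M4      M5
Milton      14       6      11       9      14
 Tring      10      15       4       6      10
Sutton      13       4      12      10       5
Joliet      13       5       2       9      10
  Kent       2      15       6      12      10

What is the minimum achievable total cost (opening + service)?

Minimum total cost: 44

For any fixed open set, each district goes to its cheapest open site; total = fixed + service.
{Sutton, Kent}: M1→Kent 2, M2→Sutton 4, M3→Kent 6, M4→Sutton 10, M5→Sutton 5. Service 27; fixed 17; total 44.
{Tring, Sutton}: service 29 + fixed 16 = 45
{Tring, Sutton, Kent}: service 21 + fixed 25 = 46
{Milton, Tring, Sutton, Joliet, Kent}: M1→Kent 2, M2→Sutton 4, M3→Joliet 2, M4→Tring 6, M5→Sutton 5. Service 19; fixed 41; total 60.
No other subset beats 44.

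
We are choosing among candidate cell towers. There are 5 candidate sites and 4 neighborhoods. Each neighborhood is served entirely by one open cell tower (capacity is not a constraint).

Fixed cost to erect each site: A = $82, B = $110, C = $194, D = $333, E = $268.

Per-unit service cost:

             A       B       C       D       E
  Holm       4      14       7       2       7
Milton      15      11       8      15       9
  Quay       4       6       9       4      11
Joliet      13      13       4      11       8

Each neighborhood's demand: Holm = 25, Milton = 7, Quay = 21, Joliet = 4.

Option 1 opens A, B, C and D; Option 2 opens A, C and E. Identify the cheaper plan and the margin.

Option 1: {A, B, C, D}: Holm→D 2·25=50, Milton→C 8·7=56, Quay→A 4·21=84, Joliet→C 4·4=16. Service 206; fixed 719; total 925.
Option 2: {A, C, E}: Holm→A 4·25=100, Milton→C 8·7=56, Quay→A 4·21=84, Joliet→C 4·4=16. Service 256; fixed 544; total 800.
Difference: |925 − 800| = 125.

Option 2 is cheaper by 125.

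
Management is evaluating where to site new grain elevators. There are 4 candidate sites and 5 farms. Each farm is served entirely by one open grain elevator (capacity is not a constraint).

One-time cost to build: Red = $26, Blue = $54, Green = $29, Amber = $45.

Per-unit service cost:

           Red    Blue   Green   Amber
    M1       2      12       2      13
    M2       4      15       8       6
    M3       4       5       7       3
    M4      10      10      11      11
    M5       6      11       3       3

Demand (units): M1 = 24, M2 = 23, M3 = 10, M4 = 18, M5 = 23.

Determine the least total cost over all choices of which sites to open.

Minimum total cost: 484

For any fixed open set, each farm goes to its cheapest open site; total = fixed + service.
{Red, Green}: M1→Red 2·24=48, M2→Red 4·23=92, M3→Red 4·10=40, M4→Red 10·18=180, M5→Green 3·23=69. Service 429; fixed 55; total 484.
{Red, Amber}: service 419 + fixed 71 = 490
{Red, Green, Amber}: M1→Red 2·24=48, M2→Red 4·23=92, M3→Amber 3·10=30, M4→Red 10·18=180, M5→Green 3·23=69. Service 419; fixed 100; total 519.
{Red, Blue, Green, Amber}: service 419 + fixed 154 = 573
No other subset beats 484.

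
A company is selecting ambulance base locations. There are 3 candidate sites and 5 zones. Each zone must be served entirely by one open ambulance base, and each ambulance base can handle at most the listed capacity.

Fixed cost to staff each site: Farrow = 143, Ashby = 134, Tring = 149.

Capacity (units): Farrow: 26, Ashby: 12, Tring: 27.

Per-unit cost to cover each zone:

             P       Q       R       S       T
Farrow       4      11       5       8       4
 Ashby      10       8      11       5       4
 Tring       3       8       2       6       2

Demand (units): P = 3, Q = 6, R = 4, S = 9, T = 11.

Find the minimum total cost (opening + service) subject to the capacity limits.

Minimum total cost: 415

Open {Ashby, Tring}: P→Tring 3·3=9, Q→Tring 8·6=48, R→Tring 2·4=8, S→Ashby 5·9=45, T→Tring 2·11=22.
Loads: Ashby carries 9/12, Tring carries 24/27. Service 132; fixed 283; total 415.
Next best feasible plan costs 424.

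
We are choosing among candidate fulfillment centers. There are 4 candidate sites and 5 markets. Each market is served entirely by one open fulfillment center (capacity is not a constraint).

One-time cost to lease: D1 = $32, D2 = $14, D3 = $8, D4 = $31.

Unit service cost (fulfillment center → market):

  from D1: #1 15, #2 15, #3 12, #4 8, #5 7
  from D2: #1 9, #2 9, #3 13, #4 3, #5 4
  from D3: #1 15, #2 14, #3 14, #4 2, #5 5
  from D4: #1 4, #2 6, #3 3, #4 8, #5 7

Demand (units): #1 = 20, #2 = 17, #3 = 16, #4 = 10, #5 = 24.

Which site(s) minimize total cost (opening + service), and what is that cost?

Open D2, D3 and D4; minimum total cost 399.

For any fixed open set, each market goes to its cheapest open site; total = fixed + service.
{D2, D3, D4}: #1→D4 4·20=80, #2→D4 6·17=102, #3→D4 3·16=48, #4→D3 2·10=20, #5→D2 4·24=96. Service 346; fixed 53; total 399.
{D2, D4}: service 356 + fixed 45 = 401
{D3, D4}: service 370 + fixed 39 = 409
{D1, D2, D3, D4}: service 346 + fixed 85 = 431
No other subset beats 399.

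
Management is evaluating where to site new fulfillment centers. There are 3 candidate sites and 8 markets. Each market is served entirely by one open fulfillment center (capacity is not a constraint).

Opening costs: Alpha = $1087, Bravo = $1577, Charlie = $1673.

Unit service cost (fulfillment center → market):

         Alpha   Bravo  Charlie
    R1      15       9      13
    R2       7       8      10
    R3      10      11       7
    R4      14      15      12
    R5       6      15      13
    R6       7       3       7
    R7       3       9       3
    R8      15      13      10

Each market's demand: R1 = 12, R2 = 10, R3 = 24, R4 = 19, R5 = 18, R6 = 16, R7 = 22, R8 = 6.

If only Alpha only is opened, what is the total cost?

Total cost: 2219

Each market is assigned to its cheapest site among the open ones.
{Alpha}: R1→Alpha 15·12=180, R2→Alpha 7·10=70, R3→Alpha 10·24=240, R4→Alpha 14·19=266, R5→Alpha 6·18=108, R6→Alpha 7·16=112, R7→Alpha 3·22=66, R8→Alpha 15·6=90. Service 1132; fixed 1087; total 2219.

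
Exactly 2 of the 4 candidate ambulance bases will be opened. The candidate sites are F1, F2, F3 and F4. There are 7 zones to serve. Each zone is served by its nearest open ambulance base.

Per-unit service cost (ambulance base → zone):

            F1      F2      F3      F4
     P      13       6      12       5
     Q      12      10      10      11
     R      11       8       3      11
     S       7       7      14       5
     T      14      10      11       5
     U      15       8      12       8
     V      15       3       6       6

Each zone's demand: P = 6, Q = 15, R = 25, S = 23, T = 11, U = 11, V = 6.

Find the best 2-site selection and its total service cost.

Choose F3 and F4; total service cost 549.

With exactly 2 open, each zone uses its cheapest among the chosen.
{F3, F4}: P→F4 5·6=30, Q→F3 10·15=150, R→F3 3·25=75, S→F4 5·23=115, T→F4 5·11=55, U→F4 8·11=88, V→F3 6·6=36. Service cost 549.
{F2, F3}: service cost 638
{F2, F4}: service cost 656
Among all 6 size-2 choices, {F3, F4} is lowest.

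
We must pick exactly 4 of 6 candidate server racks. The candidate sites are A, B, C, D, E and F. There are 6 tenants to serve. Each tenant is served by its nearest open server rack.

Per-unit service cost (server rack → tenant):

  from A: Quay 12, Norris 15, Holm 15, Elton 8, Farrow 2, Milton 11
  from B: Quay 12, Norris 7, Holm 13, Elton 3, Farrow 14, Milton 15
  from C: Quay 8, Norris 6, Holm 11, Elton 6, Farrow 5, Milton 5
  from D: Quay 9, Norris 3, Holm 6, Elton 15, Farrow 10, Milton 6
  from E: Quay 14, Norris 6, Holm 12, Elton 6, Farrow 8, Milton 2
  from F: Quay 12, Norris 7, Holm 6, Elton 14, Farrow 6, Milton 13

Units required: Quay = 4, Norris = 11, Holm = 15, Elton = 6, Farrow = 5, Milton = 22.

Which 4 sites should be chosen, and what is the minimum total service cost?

Choose A, B, D and E; total service cost 231.

With exactly 4 open, each tenant uses its cheapest among the chosen.
{A, B, D, E}: Quay→D 9·4=36, Norris→D 3·11=33, Holm→D 6·15=90, Elton→B 3·6=18, Farrow→A 2·5=10, Milton→E 2·22=44. Service cost 231.
{B, C, D, E}: service cost 242
{A, C, D, E}: service cost 245
Among all 15 size-4 choices, {A, B, D, E} is lowest.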